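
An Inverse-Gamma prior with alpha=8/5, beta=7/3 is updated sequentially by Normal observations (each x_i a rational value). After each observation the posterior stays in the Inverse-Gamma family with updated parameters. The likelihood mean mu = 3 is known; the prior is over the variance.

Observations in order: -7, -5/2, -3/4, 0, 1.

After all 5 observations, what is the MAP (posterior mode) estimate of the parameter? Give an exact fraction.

obs 1: x=-7 → posterior Inverse-Gamma(21/10, 157/3)
obs 2: x=-5/2 → posterior Inverse-Gamma(13/5, 1619/24)
obs 3: x=-3/4 → posterior Inverse-Gamma(31/10, 7151/96)
obs 4: x=0 → posterior Inverse-Gamma(18/5, 7583/96)
obs 5: x=1 → posterior Inverse-Gamma(41/10, 7775/96)

38875/2448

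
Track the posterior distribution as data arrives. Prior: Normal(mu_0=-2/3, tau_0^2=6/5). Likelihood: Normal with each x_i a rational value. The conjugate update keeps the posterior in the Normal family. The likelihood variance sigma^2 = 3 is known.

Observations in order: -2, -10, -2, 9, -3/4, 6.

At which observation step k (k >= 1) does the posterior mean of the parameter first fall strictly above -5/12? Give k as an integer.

k = 6

obs 1: x=-2 → posterior Normal(-22/21, 6/7)
obs 2: x=-10 → posterior Normal(-82/27, 2/3)
obs 3: x=-2 → posterior Normal(-94/33, 6/11)
obs 4: x=9 → posterior Normal(-40/39, 6/13)
obs 5: x=-3/4 → posterior Normal(-89/90, 2/5)
obs 6: x=6 → posterior Normal(-1/6, 6/17)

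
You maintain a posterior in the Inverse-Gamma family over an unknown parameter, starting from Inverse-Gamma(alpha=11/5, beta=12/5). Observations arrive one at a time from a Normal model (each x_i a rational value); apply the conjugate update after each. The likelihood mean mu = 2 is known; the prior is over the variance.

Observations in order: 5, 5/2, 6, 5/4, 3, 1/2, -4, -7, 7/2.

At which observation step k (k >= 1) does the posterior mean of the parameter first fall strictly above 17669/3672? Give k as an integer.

obs 1: x=5 → posterior Inverse-Gamma(27/10, 69/10)
obs 2: x=5/2 → posterior Inverse-Gamma(16/5, 281/40)
obs 3: x=6 → posterior Inverse-Gamma(37/10, 601/40)
obs 4: x=5/4 → posterior Inverse-Gamma(21/5, 2449/160)
obs 5: x=3 → posterior Inverse-Gamma(47/10, 2529/160)
obs 6: x=1/2 → posterior Inverse-Gamma(26/5, 2709/160)
obs 7: x=-4 → posterior Inverse-Gamma(57/10, 5589/160)
obs 8: x=-7 → posterior Inverse-Gamma(31/5, 12069/160)
obs 9: x=7/2 → posterior Inverse-Gamma(67/10, 12249/160)

k = 3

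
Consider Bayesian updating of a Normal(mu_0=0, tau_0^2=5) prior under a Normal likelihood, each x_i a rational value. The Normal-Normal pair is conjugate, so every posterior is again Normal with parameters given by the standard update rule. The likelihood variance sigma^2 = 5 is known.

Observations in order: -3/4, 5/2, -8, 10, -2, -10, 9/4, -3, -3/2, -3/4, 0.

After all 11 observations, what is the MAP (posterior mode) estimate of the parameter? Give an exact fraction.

-15/16

obs 1: x=-3/4 → posterior Normal(-3/8, 5/2)
obs 2: x=5/2 → posterior Normal(7/12, 5/3)
obs 3: x=-8 → posterior Normal(-25/16, 5/4)
obs 4: x=10 → posterior Normal(3/4, 1)
obs 5: x=-2 → posterior Normal(7/24, 5/6)
obs 6: x=-10 → posterior Normal(-33/28, 5/7)
obs 7: x=9/4 → posterior Normal(-3/4, 5/8)
obs 8: x=-3 → posterior Normal(-1, 5/9)
obs 9: x=-3/2 → posterior Normal(-21/20, 1/2)
obs 10: x=-3/4 → posterior Normal(-45/44, 5/11)
obs 11: x=0 → posterior Normal(-15/16, 5/12)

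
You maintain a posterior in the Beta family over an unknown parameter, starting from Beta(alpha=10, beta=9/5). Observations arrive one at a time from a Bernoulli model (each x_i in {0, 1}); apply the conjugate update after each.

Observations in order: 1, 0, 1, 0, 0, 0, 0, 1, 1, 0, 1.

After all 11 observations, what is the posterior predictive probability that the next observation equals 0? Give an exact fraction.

obs 1: x=1 → posterior Beta(11, 9/5)
obs 2: x=0 → posterior Beta(11, 14/5)
obs 3: x=1 → posterior Beta(12, 14/5)
obs 4: x=0 → posterior Beta(12, 19/5)
obs 5: x=0 → posterior Beta(12, 24/5)
obs 6: x=0 → posterior Beta(12, 29/5)
obs 7: x=0 → posterior Beta(12, 34/5)
obs 8: x=1 → posterior Beta(13, 34/5)
obs 9: x=1 → posterior Beta(14, 34/5)
obs 10: x=0 → posterior Beta(14, 39/5)
obs 11: x=1 → posterior Beta(15, 39/5)

13/38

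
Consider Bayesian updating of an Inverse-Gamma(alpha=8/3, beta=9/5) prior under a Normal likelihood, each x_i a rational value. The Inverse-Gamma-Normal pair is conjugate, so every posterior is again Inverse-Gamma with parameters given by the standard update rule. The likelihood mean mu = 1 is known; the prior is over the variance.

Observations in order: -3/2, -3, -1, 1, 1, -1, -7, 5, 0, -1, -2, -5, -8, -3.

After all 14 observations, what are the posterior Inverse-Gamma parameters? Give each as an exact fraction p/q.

alpha=29/3, beta=5217/40

obs 1: x=-3/2 → posterior Inverse-Gamma(19/6, 197/40)
obs 2: x=-3 → posterior Inverse-Gamma(11/3, 517/40)
obs 3: x=-1 → posterior Inverse-Gamma(25/6, 597/40)
obs 4: x=1 → posterior Inverse-Gamma(14/3, 597/40)
obs 5: x=1 → posterior Inverse-Gamma(31/6, 597/40)
obs 6: x=-1 → posterior Inverse-Gamma(17/3, 677/40)
obs 7: x=-7 → posterior Inverse-Gamma(37/6, 1957/40)
obs 8: x=5 → posterior Inverse-Gamma(20/3, 2277/40)
obs 9: x=0 → posterior Inverse-Gamma(43/6, 2297/40)
obs 10: x=-1 → posterior Inverse-Gamma(23/3, 2377/40)
obs 11: x=-2 → posterior Inverse-Gamma(49/6, 2557/40)
obs 12: x=-5 → posterior Inverse-Gamma(26/3, 3277/40)
obs 13: x=-8 → posterior Inverse-Gamma(55/6, 4897/40)
obs 14: x=-3 → posterior Inverse-Gamma(29/3, 5217/40)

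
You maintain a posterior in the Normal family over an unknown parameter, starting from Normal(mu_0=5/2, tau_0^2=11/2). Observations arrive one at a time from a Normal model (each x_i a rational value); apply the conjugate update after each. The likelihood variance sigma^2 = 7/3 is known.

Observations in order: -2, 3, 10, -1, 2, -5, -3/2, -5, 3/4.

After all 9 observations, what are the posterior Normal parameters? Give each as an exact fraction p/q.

obs 1: x=-2 → posterior Normal(-31/47, 77/47)
obs 2: x=3 → posterior Normal(17/20, 77/80)
obs 3: x=10 → posterior Normal(398/113, 77/113)
obs 4: x=-1 → posterior Normal(5/2, 77/146)
obs 5: x=2 → posterior Normal(431/179, 77/179)
obs 6: x=-5 → posterior Normal(133/106, 77/212)
obs 7: x=-3/2 → posterior Normal(433/490, 11/35)
obs 8: x=-5 → posterior Normal(103/556, 77/278)
obs 9: x=3/4 → posterior Normal(305/1244, 77/311)

mu_0=305/1244, tau_0^2=77/311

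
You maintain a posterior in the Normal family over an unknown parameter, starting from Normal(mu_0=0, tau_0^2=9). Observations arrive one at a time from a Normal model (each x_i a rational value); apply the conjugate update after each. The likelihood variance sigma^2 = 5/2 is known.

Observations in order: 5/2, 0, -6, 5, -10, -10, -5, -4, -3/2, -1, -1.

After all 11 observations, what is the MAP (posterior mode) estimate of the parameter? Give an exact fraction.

-558/203

obs 1: x=5/2 → posterior Normal(45/23, 45/23)
obs 2: x=0 → posterior Normal(45/41, 45/41)
obs 3: x=-6 → posterior Normal(-63/59, 45/59)
obs 4: x=5 → posterior Normal(27/77, 45/77)
obs 5: x=-10 → posterior Normal(-153/95, 9/19)
obs 6: x=-10 → posterior Normal(-333/113, 45/113)
obs 7: x=-5 → posterior Normal(-423/131, 45/131)
obs 8: x=-4 → posterior Normal(-495/149, 45/149)
obs 9: x=-3/2 → posterior Normal(-522/167, 45/167)
obs 10: x=-1 → posterior Normal(-108/37, 9/37)
obs 11: x=-1 → posterior Normal(-558/203, 45/203)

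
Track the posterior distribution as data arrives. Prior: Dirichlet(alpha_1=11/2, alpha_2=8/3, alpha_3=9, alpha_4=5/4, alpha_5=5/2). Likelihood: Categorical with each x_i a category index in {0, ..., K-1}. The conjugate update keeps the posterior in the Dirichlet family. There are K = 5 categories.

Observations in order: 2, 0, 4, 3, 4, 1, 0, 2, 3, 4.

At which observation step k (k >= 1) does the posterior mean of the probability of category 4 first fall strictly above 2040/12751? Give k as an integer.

obs 1: x=2 → posterior Dirichlet(11/2, 8/3, 10, 5/4, 5/2)
obs 2: x=0 → posterior Dirichlet(13/2, 8/3, 10, 5/4, 5/2)
obs 3: x=4 → posterior Dirichlet(13/2, 8/3, 10, 5/4, 7/2)
obs 4: x=3 → posterior Dirichlet(13/2, 8/3, 10, 9/4, 7/2)
obs 5: x=4 → posterior Dirichlet(13/2, 8/3, 10, 9/4, 9/2)
obs 6: x=1 → posterior Dirichlet(13/2, 11/3, 10, 9/4, 9/2)
obs 7: x=0 → posterior Dirichlet(15/2, 11/3, 10, 9/4, 9/2)
obs 8: x=2 → posterior Dirichlet(15/2, 11/3, 11, 9/4, 9/2)
obs 9: x=3 → posterior Dirichlet(15/2, 11/3, 11, 13/4, 9/2)
obs 10: x=4 → posterior Dirichlet(15/2, 11/3, 11, 13/4, 11/2)

k = 5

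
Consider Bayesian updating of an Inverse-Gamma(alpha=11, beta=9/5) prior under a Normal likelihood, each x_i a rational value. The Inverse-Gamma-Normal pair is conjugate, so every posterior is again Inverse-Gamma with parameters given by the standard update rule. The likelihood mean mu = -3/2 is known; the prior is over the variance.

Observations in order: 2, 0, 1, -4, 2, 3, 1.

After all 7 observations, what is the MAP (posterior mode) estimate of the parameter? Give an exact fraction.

1387/620

obs 1: x=2 → posterior Inverse-Gamma(23/2, 317/40)
obs 2: x=0 → posterior Inverse-Gamma(12, 181/20)
obs 3: x=1 → posterior Inverse-Gamma(25/2, 487/40)
obs 4: x=-4 → posterior Inverse-Gamma(13, 153/10)
obs 5: x=2 → posterior Inverse-Gamma(27/2, 857/40)
obs 6: x=3 → posterior Inverse-Gamma(14, 631/20)
obs 7: x=1 → posterior Inverse-Gamma(29/2, 1387/40)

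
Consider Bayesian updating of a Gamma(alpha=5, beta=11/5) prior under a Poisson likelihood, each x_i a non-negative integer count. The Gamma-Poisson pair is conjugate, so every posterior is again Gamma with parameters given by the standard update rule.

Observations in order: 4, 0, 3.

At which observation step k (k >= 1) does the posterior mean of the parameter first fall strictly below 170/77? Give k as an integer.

obs 1: x=4 → posterior Gamma(9, 16/5)
obs 2: x=0 → posterior Gamma(9, 21/5)
obs 3: x=3 → posterior Gamma(12, 26/5)

k = 2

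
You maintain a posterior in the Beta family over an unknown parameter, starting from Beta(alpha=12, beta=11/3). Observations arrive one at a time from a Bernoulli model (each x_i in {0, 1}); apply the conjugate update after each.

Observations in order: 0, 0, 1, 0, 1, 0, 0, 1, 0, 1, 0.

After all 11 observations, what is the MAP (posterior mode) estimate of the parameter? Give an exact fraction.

45/74

obs 1: x=0 → posterior Beta(12, 14/3)
obs 2: x=0 → posterior Beta(12, 17/3)
obs 3: x=1 → posterior Beta(13, 17/3)
obs 4: x=0 → posterior Beta(13, 20/3)
obs 5: x=1 → posterior Beta(14, 20/3)
obs 6: x=0 → posterior Beta(14, 23/3)
obs 7: x=0 → posterior Beta(14, 26/3)
obs 8: x=1 → posterior Beta(15, 26/3)
obs 9: x=0 → posterior Beta(15, 29/3)
obs 10: x=1 → posterior Beta(16, 29/3)
obs 11: x=0 → posterior Beta(16, 32/3)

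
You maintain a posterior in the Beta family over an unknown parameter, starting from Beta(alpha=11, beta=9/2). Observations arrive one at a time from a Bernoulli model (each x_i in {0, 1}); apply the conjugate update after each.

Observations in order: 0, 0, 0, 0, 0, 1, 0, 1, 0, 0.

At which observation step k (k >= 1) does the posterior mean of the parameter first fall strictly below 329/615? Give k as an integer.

obs 1: x=0 → posterior Beta(11, 11/2)
obs 2: x=0 → posterior Beta(11, 13/2)
obs 3: x=0 → posterior Beta(11, 15/2)
obs 4: x=0 → posterior Beta(11, 17/2)
obs 5: x=0 → posterior Beta(11, 19/2)
obs 6: x=1 → posterior Beta(12, 19/2)
obs 7: x=0 → posterior Beta(12, 21/2)
obs 8: x=1 → posterior Beta(13, 21/2)
obs 9: x=0 → posterior Beta(13, 23/2)
obs 10: x=0 → posterior Beta(13, 25/2)

k = 7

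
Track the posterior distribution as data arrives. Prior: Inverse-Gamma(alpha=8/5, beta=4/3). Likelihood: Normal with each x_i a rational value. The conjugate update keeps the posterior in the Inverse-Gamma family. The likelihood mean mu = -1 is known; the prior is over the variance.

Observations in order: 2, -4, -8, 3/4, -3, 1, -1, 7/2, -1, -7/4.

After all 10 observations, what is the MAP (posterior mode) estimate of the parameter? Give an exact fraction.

12185/1824

obs 1: x=2 → posterior Inverse-Gamma(21/10, 35/6)
obs 2: x=-4 → posterior Inverse-Gamma(13/5, 31/3)
obs 3: x=-8 → posterior Inverse-Gamma(31/10, 209/6)
obs 4: x=3/4 → posterior Inverse-Gamma(18/5, 3491/96)
obs 5: x=-3 → posterior Inverse-Gamma(41/10, 3683/96)
obs 6: x=1 → posterior Inverse-Gamma(23/5, 3875/96)
obs 7: x=-1 → posterior Inverse-Gamma(51/10, 3875/96)
obs 8: x=7/2 → posterior Inverse-Gamma(28/5, 4847/96)
obs 9: x=-1 → posterior Inverse-Gamma(61/10, 4847/96)
obs 10: x=-7/4 → posterior Inverse-Gamma(33/5, 2437/48)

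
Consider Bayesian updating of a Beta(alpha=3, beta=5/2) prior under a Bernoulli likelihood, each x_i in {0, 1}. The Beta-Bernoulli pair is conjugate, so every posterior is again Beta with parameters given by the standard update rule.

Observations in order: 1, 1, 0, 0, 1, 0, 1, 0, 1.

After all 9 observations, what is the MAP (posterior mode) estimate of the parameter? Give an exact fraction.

14/25

obs 1: x=1 → posterior Beta(4, 5/2)
obs 2: x=1 → posterior Beta(5, 5/2)
obs 3: x=0 → posterior Beta(5, 7/2)
obs 4: x=0 → posterior Beta(5, 9/2)
obs 5: x=1 → posterior Beta(6, 9/2)
obs 6: x=0 → posterior Beta(6, 11/2)
obs 7: x=1 → posterior Beta(7, 11/2)
obs 8: x=0 → posterior Beta(7, 13/2)
obs 9: x=1 → posterior Beta(8, 13/2)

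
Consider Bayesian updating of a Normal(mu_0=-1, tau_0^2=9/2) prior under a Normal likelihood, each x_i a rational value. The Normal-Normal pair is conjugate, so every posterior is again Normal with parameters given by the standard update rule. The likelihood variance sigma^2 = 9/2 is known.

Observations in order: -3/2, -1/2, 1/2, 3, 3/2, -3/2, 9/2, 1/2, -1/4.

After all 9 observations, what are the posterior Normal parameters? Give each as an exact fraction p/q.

obs 1: x=-3/2 → posterior Normal(-5/4, 9/4)
obs 2: x=-1/2 → posterior Normal(-1, 3/2)
obs 3: x=1/2 → posterior Normal(-5/8, 9/8)
obs 4: x=3 → posterior Normal(1/10, 9/10)
obs 5: x=3/2 → posterior Normal(1/3, 3/4)
obs 6: x=-3/2 → posterior Normal(1/14, 9/14)
obs 7: x=9/2 → posterior Normal(5/8, 9/16)
obs 8: x=1/2 → posterior Normal(11/18, 1/2)
obs 9: x=-1/4 → posterior Normal(21/40, 9/20)

mu_0=21/40, tau_0^2=9/20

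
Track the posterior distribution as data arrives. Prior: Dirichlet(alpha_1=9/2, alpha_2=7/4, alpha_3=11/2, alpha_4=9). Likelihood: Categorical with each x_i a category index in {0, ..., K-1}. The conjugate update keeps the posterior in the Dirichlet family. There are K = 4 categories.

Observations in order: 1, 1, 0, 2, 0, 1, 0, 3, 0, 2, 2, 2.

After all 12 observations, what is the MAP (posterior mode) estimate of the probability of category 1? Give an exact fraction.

3/23

obs 1: x=1 → posterior Dirichlet(9/2, 11/4, 11/2, 9)
obs 2: x=1 → posterior Dirichlet(9/2, 15/4, 11/2, 9)
obs 3: x=0 → posterior Dirichlet(11/2, 15/4, 11/2, 9)
obs 4: x=2 → posterior Dirichlet(11/2, 15/4, 13/2, 9)
obs 5: x=0 → posterior Dirichlet(13/2, 15/4, 13/2, 9)
obs 6: x=1 → posterior Dirichlet(13/2, 19/4, 13/2, 9)
obs 7: x=0 → posterior Dirichlet(15/2, 19/4, 13/2, 9)
obs 8: x=3 → posterior Dirichlet(15/2, 19/4, 13/2, 10)
obs 9: x=0 → posterior Dirichlet(17/2, 19/4, 13/2, 10)
obs 10: x=2 → posterior Dirichlet(17/2, 19/4, 15/2, 10)
obs 11: x=2 → posterior Dirichlet(17/2, 19/4, 17/2, 10)
obs 12: x=2 → posterior Dirichlet(17/2, 19/4, 19/2, 10)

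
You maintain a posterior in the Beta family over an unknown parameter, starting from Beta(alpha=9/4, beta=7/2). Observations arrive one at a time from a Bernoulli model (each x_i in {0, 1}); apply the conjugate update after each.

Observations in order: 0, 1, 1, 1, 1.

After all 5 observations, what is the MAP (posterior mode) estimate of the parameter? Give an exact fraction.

3/5

obs 1: x=0 → posterior Beta(9/4, 9/2)
obs 2: x=1 → posterior Beta(13/4, 9/2)
obs 3: x=1 → posterior Beta(17/4, 9/2)
obs 4: x=1 → posterior Beta(21/4, 9/2)
obs 5: x=1 → posterior Beta(25/4, 9/2)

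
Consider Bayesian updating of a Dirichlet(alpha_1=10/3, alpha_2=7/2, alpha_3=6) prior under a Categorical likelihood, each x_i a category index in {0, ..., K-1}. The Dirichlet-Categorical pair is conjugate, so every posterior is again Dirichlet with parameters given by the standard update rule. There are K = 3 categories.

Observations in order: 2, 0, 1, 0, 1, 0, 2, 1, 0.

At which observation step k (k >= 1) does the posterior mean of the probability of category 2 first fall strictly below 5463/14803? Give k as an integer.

k = 9

obs 1: x=2 → posterior Dirichlet(10/3, 7/2, 7)
obs 2: x=0 → posterior Dirichlet(13/3, 7/2, 7)
obs 3: x=1 → posterior Dirichlet(13/3, 9/2, 7)
obs 4: x=0 → posterior Dirichlet(16/3, 9/2, 7)
obs 5: x=1 → posterior Dirichlet(16/3, 11/2, 7)
obs 6: x=0 → posterior Dirichlet(19/3, 11/2, 7)
obs 7: x=2 → posterior Dirichlet(19/3, 11/2, 8)
obs 8: x=1 → posterior Dirichlet(19/3, 13/2, 8)
obs 9: x=0 → posterior Dirichlet(22/3, 13/2, 8)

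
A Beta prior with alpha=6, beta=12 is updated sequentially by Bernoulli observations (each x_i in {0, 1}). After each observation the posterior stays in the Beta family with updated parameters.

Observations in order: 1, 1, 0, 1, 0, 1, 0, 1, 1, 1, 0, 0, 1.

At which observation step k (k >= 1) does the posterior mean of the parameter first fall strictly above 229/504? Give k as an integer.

obs 1: x=1 → posterior Beta(7, 12)
obs 2: x=1 → posterior Beta(8, 12)
obs 3: x=0 → posterior Beta(8, 13)
obs 4: x=1 → posterior Beta(9, 13)
obs 5: x=0 → posterior Beta(9, 14)
obs 6: x=1 → posterior Beta(10, 14)
obs 7: x=0 → posterior Beta(10, 15)
obs 8: x=1 → posterior Beta(11, 15)
obs 9: x=1 → posterior Beta(12, 15)
obs 10: x=1 → posterior Beta(13, 15)
obs 11: x=0 → posterior Beta(13, 16)
obs 12: x=0 → posterior Beta(13, 17)
obs 13: x=1 → posterior Beta(14, 17)

k = 10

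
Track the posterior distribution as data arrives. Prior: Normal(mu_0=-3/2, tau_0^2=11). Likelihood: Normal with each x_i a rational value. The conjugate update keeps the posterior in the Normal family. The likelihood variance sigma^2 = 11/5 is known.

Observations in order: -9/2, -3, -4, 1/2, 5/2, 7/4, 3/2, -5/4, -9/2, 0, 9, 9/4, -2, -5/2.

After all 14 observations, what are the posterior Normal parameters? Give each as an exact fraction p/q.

obs 1: x=-9/2 → posterior Normal(-4, 11/6)
obs 2: x=-3 → posterior Normal(-39/11, 1)
obs 3: x=-4 → posterior Normal(-59/16, 11/16)
obs 4: x=1/2 → posterior Normal(-113/42, 11/21)
obs 5: x=5/2 → posterior Normal(-22/13, 11/26)
obs 6: x=7/4 → posterior Normal(-141/124, 11/31)
obs 7: x=3/2 → posterior Normal(-37/48, 11/36)
obs 8: x=-5/4 → posterior Normal(-34/41, 11/41)
obs 9: x=-9/2 → posterior Normal(-113/92, 11/46)
obs 10: x=0 → posterior Normal(-113/102, 11/51)
obs 11: x=9 → posterior Normal(-23/112, 11/56)
obs 12: x=9/4 → posterior Normal(-1/244, 11/61)
obs 13: x=-2 → posterior Normal(-41/264, 1/6)
obs 14: x=-5/2 → posterior Normal(-91/284, 11/71)

mu_0=-91/284, tau_0^2=11/71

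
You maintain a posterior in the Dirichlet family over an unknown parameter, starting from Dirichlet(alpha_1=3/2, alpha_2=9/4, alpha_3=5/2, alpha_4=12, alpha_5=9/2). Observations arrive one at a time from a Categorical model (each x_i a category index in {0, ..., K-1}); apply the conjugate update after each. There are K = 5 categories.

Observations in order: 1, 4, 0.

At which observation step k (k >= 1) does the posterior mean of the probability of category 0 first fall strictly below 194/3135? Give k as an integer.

obs 1: x=1 → posterior Dirichlet(3/2, 13/4, 5/2, 12, 9/2)
obs 2: x=4 → posterior Dirichlet(3/2, 13/4, 5/2, 12, 11/2)
obs 3: x=0 → posterior Dirichlet(5/2, 13/4, 5/2, 12, 11/2)

k = 2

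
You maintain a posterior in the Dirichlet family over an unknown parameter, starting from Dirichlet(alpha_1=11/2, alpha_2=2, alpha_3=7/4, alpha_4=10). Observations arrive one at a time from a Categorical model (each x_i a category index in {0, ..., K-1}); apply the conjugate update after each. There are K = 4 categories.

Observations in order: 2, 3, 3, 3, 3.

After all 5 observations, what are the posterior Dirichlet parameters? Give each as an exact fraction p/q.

obs 1: x=2 → posterior Dirichlet(11/2, 2, 11/4, 10)
obs 2: x=3 → posterior Dirichlet(11/2, 2, 11/4, 11)
obs 3: x=3 → posterior Dirichlet(11/2, 2, 11/4, 12)
obs 4: x=3 → posterior Dirichlet(11/2, 2, 11/4, 13)
obs 5: x=3 → posterior Dirichlet(11/2, 2, 11/4, 14)

alpha_1=11/2, alpha_2=2, alpha_3=11/4, alpha_4=14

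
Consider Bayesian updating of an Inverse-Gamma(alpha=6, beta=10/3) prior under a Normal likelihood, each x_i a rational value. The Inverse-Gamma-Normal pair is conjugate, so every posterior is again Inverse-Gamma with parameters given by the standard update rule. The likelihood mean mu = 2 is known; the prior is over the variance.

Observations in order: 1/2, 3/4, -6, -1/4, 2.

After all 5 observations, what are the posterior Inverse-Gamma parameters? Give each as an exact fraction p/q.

alpha=17/2, beta=1909/48

obs 1: x=1/2 → posterior Inverse-Gamma(13/2, 107/24)
obs 2: x=3/4 → posterior Inverse-Gamma(7, 503/96)
obs 3: x=-6 → posterior Inverse-Gamma(15/2, 3575/96)
obs 4: x=-1/4 → posterior Inverse-Gamma(8, 1909/48)
obs 5: x=2 → posterior Inverse-Gamma(17/2, 1909/48)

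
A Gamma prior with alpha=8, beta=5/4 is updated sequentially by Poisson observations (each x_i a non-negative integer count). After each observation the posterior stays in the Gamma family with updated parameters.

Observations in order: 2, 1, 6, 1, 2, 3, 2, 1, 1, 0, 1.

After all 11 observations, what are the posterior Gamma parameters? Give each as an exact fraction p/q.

obs 1: x=2 → posterior Gamma(10, 9/4)
obs 2: x=1 → posterior Gamma(11, 13/4)
obs 3: x=6 → posterior Gamma(17, 17/4)
obs 4: x=1 → posterior Gamma(18, 21/4)
obs 5: x=2 → posterior Gamma(20, 25/4)
obs 6: x=3 → posterior Gamma(23, 29/4)
obs 7: x=2 → posterior Gamma(25, 33/4)
obs 8: x=1 → posterior Gamma(26, 37/4)
obs 9: x=1 → posterior Gamma(27, 41/4)
obs 10: x=0 → posterior Gamma(27, 45/4)
obs 11: x=1 → posterior Gamma(28, 49/4)

alpha=28, beta=49/4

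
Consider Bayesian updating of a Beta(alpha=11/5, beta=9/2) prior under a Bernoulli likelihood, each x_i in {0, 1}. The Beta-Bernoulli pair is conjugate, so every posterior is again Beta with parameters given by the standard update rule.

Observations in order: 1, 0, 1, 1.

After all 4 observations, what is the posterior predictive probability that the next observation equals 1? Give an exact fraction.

52/107

obs 1: x=1 → posterior Beta(16/5, 9/2)
obs 2: x=0 → posterior Beta(16/5, 11/2)
obs 3: x=1 → posterior Beta(21/5, 11/2)
obs 4: x=1 → posterior Beta(26/5, 11/2)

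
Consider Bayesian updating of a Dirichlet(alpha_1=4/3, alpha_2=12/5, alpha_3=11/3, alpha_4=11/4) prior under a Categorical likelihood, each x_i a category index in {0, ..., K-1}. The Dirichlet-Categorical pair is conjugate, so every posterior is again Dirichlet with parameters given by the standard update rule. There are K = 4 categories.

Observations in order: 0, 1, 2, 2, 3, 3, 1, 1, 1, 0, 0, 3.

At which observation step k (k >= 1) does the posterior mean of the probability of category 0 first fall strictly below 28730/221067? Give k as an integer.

k = 8

obs 1: x=0 → posterior Dirichlet(7/3, 12/5, 11/3, 11/4)
obs 2: x=1 → posterior Dirichlet(7/3, 17/5, 11/3, 11/4)
obs 3: x=2 → posterior Dirichlet(7/3, 17/5, 14/3, 11/4)
obs 4: x=2 → posterior Dirichlet(7/3, 17/5, 17/3, 11/4)
obs 5: x=3 → posterior Dirichlet(7/3, 17/5, 17/3, 15/4)
obs 6: x=3 → posterior Dirichlet(7/3, 17/5, 17/3, 19/4)
obs 7: x=1 → posterior Dirichlet(7/3, 22/5, 17/3, 19/4)
obs 8: x=1 → posterior Dirichlet(7/3, 27/5, 17/3, 19/4)
obs 9: x=1 → posterior Dirichlet(7/3, 32/5, 17/3, 19/4)
obs 10: x=0 → posterior Dirichlet(10/3, 32/5, 17/3, 19/4)
obs 11: x=0 → posterior Dirichlet(13/3, 32/5, 17/3, 19/4)
obs 12: x=3 → posterior Dirichlet(13/3, 32/5, 17/3, 23/4)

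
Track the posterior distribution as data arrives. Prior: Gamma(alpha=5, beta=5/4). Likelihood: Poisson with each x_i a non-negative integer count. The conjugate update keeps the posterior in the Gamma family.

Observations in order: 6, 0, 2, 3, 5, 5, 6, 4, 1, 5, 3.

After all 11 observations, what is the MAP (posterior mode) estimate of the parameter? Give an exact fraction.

obs 1: x=6 → posterior Gamma(11, 9/4)
obs 2: x=0 → posterior Gamma(11, 13/4)
obs 3: x=2 → posterior Gamma(13, 17/4)
obs 4: x=3 → posterior Gamma(16, 21/4)
obs 5: x=5 → posterior Gamma(21, 25/4)
obs 6: x=5 → posterior Gamma(26, 29/4)
obs 7: x=6 → posterior Gamma(32, 33/4)
obs 8: x=4 → posterior Gamma(36, 37/4)
obs 9: x=1 → posterior Gamma(37, 41/4)
obs 10: x=5 → posterior Gamma(42, 45/4)
obs 11: x=3 → posterior Gamma(45, 49/4)

176/49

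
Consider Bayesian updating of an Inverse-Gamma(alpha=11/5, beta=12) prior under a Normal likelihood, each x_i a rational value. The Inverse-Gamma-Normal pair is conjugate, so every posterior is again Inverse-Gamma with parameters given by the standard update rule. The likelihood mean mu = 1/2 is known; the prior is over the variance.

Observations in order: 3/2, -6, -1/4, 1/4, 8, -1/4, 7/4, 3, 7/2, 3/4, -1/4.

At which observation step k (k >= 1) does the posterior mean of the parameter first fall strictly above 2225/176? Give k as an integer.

k = 2

obs 1: x=3/2 → posterior Inverse-Gamma(27/10, 25/2)
obs 2: x=-6 → posterior Inverse-Gamma(16/5, 269/8)
obs 3: x=-1/4 → posterior Inverse-Gamma(37/10, 1085/32)
obs 4: x=1/4 → posterior Inverse-Gamma(21/5, 543/16)
obs 5: x=8 → posterior Inverse-Gamma(47/10, 993/16)
obs 6: x=-1/4 → posterior Inverse-Gamma(26/5, 1995/32)
obs 7: x=7/4 → posterior Inverse-Gamma(57/10, 505/8)
obs 8: x=3 → posterior Inverse-Gamma(31/5, 265/4)
obs 9: x=7/2 → posterior Inverse-Gamma(67/10, 283/4)
obs 10: x=3/4 → posterior Inverse-Gamma(36/5, 2265/32)
obs 11: x=-1/4 → posterior Inverse-Gamma(77/10, 1137/16)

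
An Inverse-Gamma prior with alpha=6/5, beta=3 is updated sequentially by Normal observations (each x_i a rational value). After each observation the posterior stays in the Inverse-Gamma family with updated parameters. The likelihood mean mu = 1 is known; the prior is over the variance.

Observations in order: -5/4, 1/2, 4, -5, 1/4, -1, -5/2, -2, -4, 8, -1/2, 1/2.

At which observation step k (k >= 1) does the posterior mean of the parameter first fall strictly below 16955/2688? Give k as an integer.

obs 1: x=-5/4 → posterior Inverse-Gamma(17/10, 177/32)
obs 2: x=1/2 → posterior Inverse-Gamma(11/5, 181/32)
obs 3: x=4 → posterior Inverse-Gamma(27/10, 325/32)
obs 4: x=-5 → posterior Inverse-Gamma(16/5, 901/32)
obs 5: x=1/4 → posterior Inverse-Gamma(37/10, 455/16)
obs 6: x=-1 → posterior Inverse-Gamma(21/5, 487/16)
obs 7: x=-5/2 → posterior Inverse-Gamma(47/10, 585/16)
obs 8: x=-2 → posterior Inverse-Gamma(26/5, 657/16)
obs 9: x=-4 → posterior Inverse-Gamma(57/10, 857/16)
obs 10: x=8 → posterior Inverse-Gamma(31/5, 1249/16)
obs 11: x=-1/2 → posterior Inverse-Gamma(67/10, 1267/16)
obs 12: x=1/2 → posterior Inverse-Gamma(36/5, 1269/16)

k = 2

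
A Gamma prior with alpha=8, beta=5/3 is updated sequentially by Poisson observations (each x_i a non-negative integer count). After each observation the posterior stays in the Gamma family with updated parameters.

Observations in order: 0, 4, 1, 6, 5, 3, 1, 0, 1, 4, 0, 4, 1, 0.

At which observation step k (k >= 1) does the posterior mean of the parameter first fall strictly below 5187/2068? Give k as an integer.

k = 14

obs 1: x=0 → posterior Gamma(8, 8/3)
obs 2: x=4 → posterior Gamma(12, 11/3)
obs 3: x=1 → posterior Gamma(13, 14/3)
obs 4: x=6 → posterior Gamma(19, 17/3)
obs 5: x=5 → posterior Gamma(24, 20/3)
obs 6: x=3 → posterior Gamma(27, 23/3)
obs 7: x=1 → posterior Gamma(28, 26/3)
obs 8: x=0 → posterior Gamma(28, 29/3)
obs 9: x=1 → posterior Gamma(29, 32/3)
obs 10: x=4 → posterior Gamma(33, 35/3)
obs 11: x=0 → posterior Gamma(33, 38/3)
obs 12: x=4 → posterior Gamma(37, 41/3)
obs 13: x=1 → posterior Gamma(38, 44/3)
obs 14: x=0 → posterior Gamma(38, 47/3)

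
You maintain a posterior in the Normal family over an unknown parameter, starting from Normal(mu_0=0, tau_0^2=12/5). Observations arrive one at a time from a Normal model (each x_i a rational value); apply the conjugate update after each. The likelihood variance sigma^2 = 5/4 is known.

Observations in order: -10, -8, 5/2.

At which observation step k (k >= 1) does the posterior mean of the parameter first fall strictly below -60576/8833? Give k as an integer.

k = 2

obs 1: x=-10 → posterior Normal(-480/73, 60/73)
obs 2: x=-8 → posterior Normal(-864/121, 60/121)
obs 3: x=5/2 → posterior Normal(-744/169, 60/169)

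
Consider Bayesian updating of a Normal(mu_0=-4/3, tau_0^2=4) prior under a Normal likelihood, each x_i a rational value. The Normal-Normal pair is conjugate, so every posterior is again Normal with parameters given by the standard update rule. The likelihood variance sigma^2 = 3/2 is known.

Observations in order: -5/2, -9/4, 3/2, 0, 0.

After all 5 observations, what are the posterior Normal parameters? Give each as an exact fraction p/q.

mu_0=-30/43, tau_0^2=12/43

obs 1: x=-5/2 → posterior Normal(-24/11, 12/11)
obs 2: x=-9/4 → posterior Normal(-42/19, 12/19)
obs 3: x=3/2 → posterior Normal(-10/9, 4/9)
obs 4: x=0 → posterior Normal(-6/7, 12/35)
obs 5: x=0 → posterior Normal(-30/43, 12/43)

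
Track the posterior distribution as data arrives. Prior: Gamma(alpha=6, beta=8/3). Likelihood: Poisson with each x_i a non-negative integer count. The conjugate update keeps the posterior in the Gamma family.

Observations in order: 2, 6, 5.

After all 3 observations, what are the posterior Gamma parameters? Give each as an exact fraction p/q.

alpha=19, beta=17/3

obs 1: x=2 → posterior Gamma(8, 11/3)
obs 2: x=6 → posterior Gamma(14, 14/3)
obs 3: x=5 → posterior Gamma(19, 17/3)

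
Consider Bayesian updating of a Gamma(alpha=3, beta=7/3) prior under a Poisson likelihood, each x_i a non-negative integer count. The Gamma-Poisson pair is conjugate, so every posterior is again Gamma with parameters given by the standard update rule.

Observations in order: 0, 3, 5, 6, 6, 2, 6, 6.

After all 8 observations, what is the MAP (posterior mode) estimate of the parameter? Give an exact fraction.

108/31

obs 1: x=0 → posterior Gamma(3, 10/3)
obs 2: x=3 → posterior Gamma(6, 13/3)
obs 3: x=5 → posterior Gamma(11, 16/3)
obs 4: x=6 → posterior Gamma(17, 19/3)
obs 5: x=6 → posterior Gamma(23, 22/3)
obs 6: x=2 → posterior Gamma(25, 25/3)
obs 7: x=6 → posterior Gamma(31, 28/3)
obs 8: x=6 → posterior Gamma(37, 31/3)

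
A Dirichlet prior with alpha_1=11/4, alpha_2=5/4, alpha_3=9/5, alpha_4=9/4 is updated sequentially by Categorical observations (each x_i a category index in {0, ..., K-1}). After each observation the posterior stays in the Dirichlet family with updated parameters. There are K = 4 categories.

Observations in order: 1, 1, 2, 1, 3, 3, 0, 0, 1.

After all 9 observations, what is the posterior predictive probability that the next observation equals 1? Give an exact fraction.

105/341

obs 1: x=1 → posterior Dirichlet(11/4, 9/4, 9/5, 9/4)
obs 2: x=1 → posterior Dirichlet(11/4, 13/4, 9/5, 9/4)
obs 3: x=2 → posterior Dirichlet(11/4, 13/4, 14/5, 9/4)
obs 4: x=1 → posterior Dirichlet(11/4, 17/4, 14/5, 9/4)
obs 5: x=3 → posterior Dirichlet(11/4, 17/4, 14/5, 13/4)
obs 6: x=3 → posterior Dirichlet(11/4, 17/4, 14/5, 17/4)
obs 7: x=0 → posterior Dirichlet(15/4, 17/4, 14/5, 17/4)
obs 8: x=0 → posterior Dirichlet(19/4, 17/4, 14/5, 17/4)
obs 9: x=1 → posterior Dirichlet(19/4, 21/4, 14/5, 17/4)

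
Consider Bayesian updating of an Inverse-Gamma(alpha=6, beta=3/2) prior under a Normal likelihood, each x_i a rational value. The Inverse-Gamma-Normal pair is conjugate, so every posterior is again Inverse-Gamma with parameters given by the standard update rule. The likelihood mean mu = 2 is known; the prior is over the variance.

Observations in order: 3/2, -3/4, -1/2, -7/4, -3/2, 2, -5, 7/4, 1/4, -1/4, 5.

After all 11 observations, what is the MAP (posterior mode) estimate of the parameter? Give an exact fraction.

1753/400

obs 1: x=3/2 → posterior Inverse-Gamma(13/2, 13/8)
obs 2: x=-3/4 → posterior Inverse-Gamma(7, 173/32)
obs 3: x=-1/2 → posterior Inverse-Gamma(15/2, 273/32)
obs 4: x=-7/4 → posterior Inverse-Gamma(8, 249/16)
obs 5: x=-3/2 → posterior Inverse-Gamma(17/2, 347/16)
obs 6: x=2 → posterior Inverse-Gamma(9, 347/16)
obs 7: x=-5 → posterior Inverse-Gamma(19/2, 739/16)
obs 8: x=7/4 → posterior Inverse-Gamma(10, 1479/32)
obs 9: x=1/4 → posterior Inverse-Gamma(21/2, 191/4)
obs 10: x=-1/4 → posterior Inverse-Gamma(11, 1609/32)
obs 11: x=5 → posterior Inverse-Gamma(23/2, 1753/32)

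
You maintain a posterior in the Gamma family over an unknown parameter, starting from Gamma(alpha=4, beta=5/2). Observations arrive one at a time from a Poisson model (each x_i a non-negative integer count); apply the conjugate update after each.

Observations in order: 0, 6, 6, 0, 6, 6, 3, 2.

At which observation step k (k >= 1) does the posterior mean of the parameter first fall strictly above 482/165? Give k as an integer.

k = 5

obs 1: x=0 → posterior Gamma(4, 7/2)
obs 2: x=6 → posterior Gamma(10, 9/2)
obs 3: x=6 → posterior Gamma(16, 11/2)
obs 4: x=0 → posterior Gamma(16, 13/2)
obs 5: x=6 → posterior Gamma(22, 15/2)
obs 6: x=6 → posterior Gamma(28, 17/2)
obs 7: x=3 → posterior Gamma(31, 19/2)
obs 8: x=2 → posterior Gamma(33, 21/2)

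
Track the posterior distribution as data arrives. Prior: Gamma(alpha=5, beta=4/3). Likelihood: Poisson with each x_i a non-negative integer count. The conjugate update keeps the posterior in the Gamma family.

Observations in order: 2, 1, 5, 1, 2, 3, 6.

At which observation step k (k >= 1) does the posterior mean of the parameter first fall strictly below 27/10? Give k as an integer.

k = 2

obs 1: x=2 → posterior Gamma(7, 7/3)
obs 2: x=1 → posterior Gamma(8, 10/3)
obs 3: x=5 → posterior Gamma(13, 13/3)
obs 4: x=1 → posterior Gamma(14, 16/3)
obs 5: x=2 → posterior Gamma(16, 19/3)
obs 6: x=3 → posterior Gamma(19, 22/3)
obs 7: x=6 → posterior Gamma(25, 25/3)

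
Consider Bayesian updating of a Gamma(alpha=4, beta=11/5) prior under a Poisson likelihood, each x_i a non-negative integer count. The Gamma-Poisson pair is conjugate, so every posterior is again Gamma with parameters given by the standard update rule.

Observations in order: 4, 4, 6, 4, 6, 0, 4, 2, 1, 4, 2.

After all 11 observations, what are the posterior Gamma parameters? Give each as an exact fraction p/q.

obs 1: x=4 → posterior Gamma(8, 16/5)
obs 2: x=4 → posterior Gamma(12, 21/5)
obs 3: x=6 → posterior Gamma(18, 26/5)
obs 4: x=4 → posterior Gamma(22, 31/5)
obs 5: x=6 → posterior Gamma(28, 36/5)
obs 6: x=0 → posterior Gamma(28, 41/5)
obs 7: x=4 → posterior Gamma(32, 46/5)
obs 8: x=2 → posterior Gamma(34, 51/5)
obs 9: x=1 → posterior Gamma(35, 56/5)
obs 10: x=4 → posterior Gamma(39, 61/5)
obs 11: x=2 → posterior Gamma(41, 66/5)

alpha=41, beta=66/5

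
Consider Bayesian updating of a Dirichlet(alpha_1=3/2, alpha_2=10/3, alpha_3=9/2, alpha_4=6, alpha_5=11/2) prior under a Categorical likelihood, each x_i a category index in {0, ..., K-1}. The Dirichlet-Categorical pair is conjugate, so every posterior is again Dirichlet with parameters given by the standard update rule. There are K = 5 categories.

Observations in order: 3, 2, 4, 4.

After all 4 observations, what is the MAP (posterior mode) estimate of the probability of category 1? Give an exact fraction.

obs 1: x=3 → posterior Dirichlet(3/2, 10/3, 9/2, 7, 11/2)
obs 2: x=2 → posterior Dirichlet(3/2, 10/3, 11/2, 7, 11/2)
obs 3: x=4 → posterior Dirichlet(3/2, 10/3, 11/2, 7, 13/2)
obs 4: x=4 → posterior Dirichlet(3/2, 10/3, 11/2, 7, 15/2)

2/17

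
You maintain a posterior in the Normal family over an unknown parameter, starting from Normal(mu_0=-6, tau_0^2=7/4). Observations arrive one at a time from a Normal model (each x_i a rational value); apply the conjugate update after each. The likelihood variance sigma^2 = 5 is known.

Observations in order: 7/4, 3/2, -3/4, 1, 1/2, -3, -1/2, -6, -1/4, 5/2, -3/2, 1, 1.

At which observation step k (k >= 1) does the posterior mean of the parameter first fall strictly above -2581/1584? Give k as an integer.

k = 10

obs 1: x=7/4 → posterior Normal(-431/108, 35/27)
obs 2: x=3/2 → posterior Normal(-389/136, 35/34)
obs 3: x=-3/4 → posterior Normal(-5/2, 35/41)
obs 4: x=1 → posterior Normal(-191/96, 35/48)
obs 5: x=1/2 → posterior Normal(-92/55, 7/11)
obs 6: x=-3 → posterior Normal(-113/62, 35/62)
obs 7: x=-1/2 → posterior Normal(-233/138, 35/69)
obs 8: x=-6 → posterior Normal(-317/152, 35/76)
obs 9: x=-1/4 → posterior Normal(-641/332, 35/83)
obs 10: x=5/2 → posterior Normal(-571/360, 7/18)
obs 11: x=-3/2 → posterior Normal(-613/388, 35/97)
obs 12: x=1 → posterior Normal(-45/32, 35/104)
obs 13: x=1 → posterior Normal(-557/444, 35/111)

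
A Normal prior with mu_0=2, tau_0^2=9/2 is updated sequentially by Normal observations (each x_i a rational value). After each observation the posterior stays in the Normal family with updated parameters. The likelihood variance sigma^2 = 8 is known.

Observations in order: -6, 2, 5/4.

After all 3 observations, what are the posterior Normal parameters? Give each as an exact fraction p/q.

mu_0=29/172, tau_0^2=72/43

obs 1: x=-6 → posterior Normal(-22/25, 72/25)
obs 2: x=2 → posterior Normal(-2/17, 36/17)
obs 3: x=5/4 → posterior Normal(29/172, 72/43)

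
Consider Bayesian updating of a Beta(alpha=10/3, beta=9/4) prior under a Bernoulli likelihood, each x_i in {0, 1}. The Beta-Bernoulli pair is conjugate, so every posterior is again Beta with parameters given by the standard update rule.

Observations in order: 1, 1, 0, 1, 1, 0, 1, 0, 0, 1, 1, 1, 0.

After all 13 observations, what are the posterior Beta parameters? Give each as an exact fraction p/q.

alpha=34/3, beta=29/4

obs 1: x=1 → posterior Beta(13/3, 9/4)
obs 2: x=1 → posterior Beta(16/3, 9/4)
obs 3: x=0 → posterior Beta(16/3, 13/4)
obs 4: x=1 → posterior Beta(19/3, 13/4)
obs 5: x=1 → posterior Beta(22/3, 13/4)
obs 6: x=0 → posterior Beta(22/3, 17/4)
obs 7: x=1 → posterior Beta(25/3, 17/4)
obs 8: x=0 → posterior Beta(25/3, 21/4)
obs 9: x=0 → posterior Beta(25/3, 25/4)
obs 10: x=1 → posterior Beta(28/3, 25/4)
obs 11: x=1 → posterior Beta(31/3, 25/4)
obs 12: x=1 → posterior Beta(34/3, 25/4)
obs 13: x=0 → posterior Beta(34/3, 29/4)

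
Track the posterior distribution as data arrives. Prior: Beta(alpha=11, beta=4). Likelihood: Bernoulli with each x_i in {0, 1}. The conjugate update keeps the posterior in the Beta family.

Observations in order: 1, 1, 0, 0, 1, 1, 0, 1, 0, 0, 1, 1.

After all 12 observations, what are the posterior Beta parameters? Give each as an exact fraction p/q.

alpha=18, beta=9

obs 1: x=1 → posterior Beta(12, 4)
obs 2: x=1 → posterior Beta(13, 4)
obs 3: x=0 → posterior Beta(13, 5)
obs 4: x=0 → posterior Beta(13, 6)
obs 5: x=1 → posterior Beta(14, 6)
obs 6: x=1 → posterior Beta(15, 6)
obs 7: x=0 → posterior Beta(15, 7)
obs 8: x=1 → posterior Beta(16, 7)
obs 9: x=0 → posterior Beta(16, 8)
obs 10: x=0 → posterior Beta(16, 9)
obs 11: x=1 → posterior Beta(17, 9)
obs 12: x=1 → posterior Beta(18, 9)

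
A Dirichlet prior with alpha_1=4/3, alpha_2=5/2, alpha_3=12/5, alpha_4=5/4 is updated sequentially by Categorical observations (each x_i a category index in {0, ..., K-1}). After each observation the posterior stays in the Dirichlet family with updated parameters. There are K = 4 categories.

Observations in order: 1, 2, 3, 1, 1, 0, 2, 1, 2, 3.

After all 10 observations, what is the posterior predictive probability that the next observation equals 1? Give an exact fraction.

390/1049

obs 1: x=1 → posterior Dirichlet(4/3, 7/2, 12/5, 5/4)
obs 2: x=2 → posterior Dirichlet(4/3, 7/2, 17/5, 5/4)
obs 3: x=3 → posterior Dirichlet(4/3, 7/2, 17/5, 9/4)
obs 4: x=1 → posterior Dirichlet(4/3, 9/2, 17/5, 9/4)
obs 5: x=1 → posterior Dirichlet(4/3, 11/2, 17/5, 9/4)
obs 6: x=0 → posterior Dirichlet(7/3, 11/2, 17/5, 9/4)
obs 7: x=2 → posterior Dirichlet(7/3, 11/2, 22/5, 9/4)
obs 8: x=1 → posterior Dirichlet(7/3, 13/2, 22/5, 9/4)
obs 9: x=2 → posterior Dirichlet(7/3, 13/2, 27/5, 9/4)
obs 10: x=3 → posterior Dirichlet(7/3, 13/2, 27/5, 13/4)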